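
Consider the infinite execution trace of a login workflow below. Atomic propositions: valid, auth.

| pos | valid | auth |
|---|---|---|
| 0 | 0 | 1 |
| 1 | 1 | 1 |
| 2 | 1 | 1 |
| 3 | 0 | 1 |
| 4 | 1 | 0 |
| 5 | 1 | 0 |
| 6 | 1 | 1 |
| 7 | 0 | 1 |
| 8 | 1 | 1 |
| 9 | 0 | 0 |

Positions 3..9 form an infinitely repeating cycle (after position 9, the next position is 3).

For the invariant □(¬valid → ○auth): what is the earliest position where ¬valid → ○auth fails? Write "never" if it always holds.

Check ¬valid → ○auth at each position in order: 0 ✓, 1 ✓, 2 ✓.
At position 3 the labels are {auth} and the next position 4 has {valid}, so ¬valid → ○auth is false there. This is the first violation.

3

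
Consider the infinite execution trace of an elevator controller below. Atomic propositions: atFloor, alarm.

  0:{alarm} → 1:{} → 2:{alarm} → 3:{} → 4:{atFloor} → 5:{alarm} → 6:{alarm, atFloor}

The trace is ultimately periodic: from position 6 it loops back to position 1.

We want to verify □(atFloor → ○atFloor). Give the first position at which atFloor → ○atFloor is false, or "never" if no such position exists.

Check atFloor → ○atFloor at each position in order: 0 ✓, 1 ✓, 2 ✓, 3 ✓.
At position 4 the labels are {atFloor} and the next position 5 has {alarm}, so atFloor → ○atFloor is false there. This is the first violation.

4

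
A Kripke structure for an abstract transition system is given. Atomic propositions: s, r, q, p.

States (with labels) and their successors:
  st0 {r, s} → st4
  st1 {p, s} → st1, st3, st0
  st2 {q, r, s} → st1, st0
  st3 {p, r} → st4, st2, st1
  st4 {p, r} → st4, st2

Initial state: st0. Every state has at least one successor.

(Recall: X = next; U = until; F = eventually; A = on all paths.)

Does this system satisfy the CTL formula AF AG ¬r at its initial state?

States satisfying AG ¬r: ∅.
States satisfying AF AG ¬r: ∅.
There is a path from st0 along which AG ¬r never holds.
st0 ∉ Sat(AF AG ¬r).

Violated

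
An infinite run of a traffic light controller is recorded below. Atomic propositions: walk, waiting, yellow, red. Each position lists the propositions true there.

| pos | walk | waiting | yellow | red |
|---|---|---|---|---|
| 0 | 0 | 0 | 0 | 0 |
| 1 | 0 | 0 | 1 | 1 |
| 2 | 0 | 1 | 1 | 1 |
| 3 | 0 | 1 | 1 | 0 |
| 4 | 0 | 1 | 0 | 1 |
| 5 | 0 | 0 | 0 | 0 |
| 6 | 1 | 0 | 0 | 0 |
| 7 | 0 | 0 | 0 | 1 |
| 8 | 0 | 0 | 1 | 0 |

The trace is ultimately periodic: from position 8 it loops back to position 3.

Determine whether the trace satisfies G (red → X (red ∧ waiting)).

No

red → X (red ∧ waiting) must hold at every position from 0 onward. It fails at position 2, so G (red → X (red ∧ waiting)) is false.
Positions where red holds: 1, 2, 4, 7.
Check X (red ∧ waiting) at each: 1→ok, 2→fails, 4→fails, 7→fails.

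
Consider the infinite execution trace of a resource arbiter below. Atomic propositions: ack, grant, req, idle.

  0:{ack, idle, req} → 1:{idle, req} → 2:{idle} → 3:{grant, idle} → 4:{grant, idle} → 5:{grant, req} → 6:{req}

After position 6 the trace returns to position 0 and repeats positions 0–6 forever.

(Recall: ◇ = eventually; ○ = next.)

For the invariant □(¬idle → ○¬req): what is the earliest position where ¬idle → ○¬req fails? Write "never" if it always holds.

Check ¬idle → ○¬req at each position in order: 0 ✓, 1 ✓, 2 ✓, 3 ✓, 4 ✓.
At position 5 the labels are {grant, req} and the next position 6 has {req}, so ¬idle → ○¬req is false there. This is the first violation.

5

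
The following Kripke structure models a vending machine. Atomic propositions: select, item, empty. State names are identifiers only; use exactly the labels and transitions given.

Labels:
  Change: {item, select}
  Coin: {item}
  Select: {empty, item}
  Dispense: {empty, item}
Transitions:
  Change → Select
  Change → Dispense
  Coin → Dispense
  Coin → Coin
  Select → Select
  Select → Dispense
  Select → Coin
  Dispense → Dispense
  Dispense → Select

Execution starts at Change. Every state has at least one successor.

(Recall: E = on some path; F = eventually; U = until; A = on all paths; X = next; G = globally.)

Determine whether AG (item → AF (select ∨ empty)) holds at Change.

States satisfying item → AF (select ∨ empty): {Change, Select, Dispense}.
States satisfying AG (item → AF (select ∨ empty)): ∅.
Coin is reachable from Change and violates item → AF (select ∨ empty), so AG fails at Change.
Change ∉ Sat(AG (item → AF (select ∨ empty))).

Does not hold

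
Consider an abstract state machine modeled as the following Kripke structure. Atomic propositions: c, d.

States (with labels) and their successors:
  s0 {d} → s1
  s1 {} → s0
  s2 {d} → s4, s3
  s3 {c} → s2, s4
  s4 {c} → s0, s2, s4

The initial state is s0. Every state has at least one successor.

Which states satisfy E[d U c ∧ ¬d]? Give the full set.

{s2, s3, s4}

States satisfying d: {s0, s2}.
States satisfying c ∧ ¬d: {s3, s4}.
States satisfying E[d U c ∧ ¬d]: {s2, s3, s4}.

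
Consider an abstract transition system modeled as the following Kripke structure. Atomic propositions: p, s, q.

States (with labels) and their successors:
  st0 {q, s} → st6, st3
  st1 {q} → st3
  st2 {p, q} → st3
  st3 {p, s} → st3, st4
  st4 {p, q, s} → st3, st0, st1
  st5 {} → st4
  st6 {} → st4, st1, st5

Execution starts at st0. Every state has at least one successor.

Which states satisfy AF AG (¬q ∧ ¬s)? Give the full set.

States satisfying AG (¬q ∧ ¬s): ∅.
States satisfying AF AG (¬q ∧ ¬s): ∅.

none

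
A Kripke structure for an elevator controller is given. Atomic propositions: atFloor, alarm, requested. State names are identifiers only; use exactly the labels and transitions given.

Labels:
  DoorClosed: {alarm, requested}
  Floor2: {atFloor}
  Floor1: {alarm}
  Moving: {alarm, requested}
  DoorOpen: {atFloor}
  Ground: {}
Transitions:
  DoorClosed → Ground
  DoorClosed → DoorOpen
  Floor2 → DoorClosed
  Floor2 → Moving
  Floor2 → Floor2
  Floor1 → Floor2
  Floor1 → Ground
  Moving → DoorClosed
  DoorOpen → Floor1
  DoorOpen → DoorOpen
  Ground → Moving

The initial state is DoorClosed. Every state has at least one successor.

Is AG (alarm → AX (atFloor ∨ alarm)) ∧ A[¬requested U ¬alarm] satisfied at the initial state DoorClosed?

States satisfying alarm → AX (atFloor ∨ alarm): {Floor2, Moving, DoorOpen, Ground}.
States satisfying AG (alarm → AX (atFloor ∨ alarm)): ∅.
States satisfying ¬requested: {Floor2, Floor1, DoorOpen, Ground}.
States satisfying ¬alarm: {Floor2, DoorOpen, Ground}.
States satisfying A[¬requested U ¬alarm]: {Floor2, Floor1, DoorOpen, Ground}.
States satisfying AG (alarm → AX (atFloor ∨ alarm)) ∧ A[¬requested U ¬alarm]: ∅.
DoorClosed ∉ Sat(AG (alarm → AX (atFloor ∨ alarm)) ∧ A[¬requested U ¬alarm]).

Violated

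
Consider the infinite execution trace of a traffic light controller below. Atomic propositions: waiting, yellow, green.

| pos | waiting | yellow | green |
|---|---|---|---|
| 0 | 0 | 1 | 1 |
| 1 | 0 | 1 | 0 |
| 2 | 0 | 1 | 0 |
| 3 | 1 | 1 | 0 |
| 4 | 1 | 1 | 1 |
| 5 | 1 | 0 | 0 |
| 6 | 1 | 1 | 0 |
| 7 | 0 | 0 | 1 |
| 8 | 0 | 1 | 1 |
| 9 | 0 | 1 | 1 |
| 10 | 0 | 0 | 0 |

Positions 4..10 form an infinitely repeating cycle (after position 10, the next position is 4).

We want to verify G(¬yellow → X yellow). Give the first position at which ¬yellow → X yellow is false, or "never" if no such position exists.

¬yellow → X yellow holds at every position 0..10, and those are all the positions the trace ever visits, so the invariant G(¬yellow → X yellow) is never violated.

never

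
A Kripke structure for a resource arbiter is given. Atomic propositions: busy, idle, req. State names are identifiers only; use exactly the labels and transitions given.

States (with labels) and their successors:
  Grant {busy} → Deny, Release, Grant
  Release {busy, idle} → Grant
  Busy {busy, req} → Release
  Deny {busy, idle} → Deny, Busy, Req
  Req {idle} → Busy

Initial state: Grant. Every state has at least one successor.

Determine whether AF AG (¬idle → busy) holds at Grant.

Yes

States satisfying AG (¬idle → busy): {Grant, Release, Busy, Deny, Req}.
States satisfying AF AG (¬idle → busy): {Grant, Release, Busy, Deny, Req}.
Grant ∈ Sat(AF AG (¬idle → busy)).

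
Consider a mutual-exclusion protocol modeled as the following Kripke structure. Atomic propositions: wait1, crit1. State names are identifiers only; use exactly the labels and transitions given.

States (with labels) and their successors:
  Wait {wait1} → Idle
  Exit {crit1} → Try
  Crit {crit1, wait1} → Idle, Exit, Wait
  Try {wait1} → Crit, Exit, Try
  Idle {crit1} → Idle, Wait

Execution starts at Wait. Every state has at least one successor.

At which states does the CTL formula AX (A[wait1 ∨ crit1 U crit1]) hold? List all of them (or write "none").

States satisfying A[wait1 ∨ crit1 U crit1]: {Wait, Exit, Crit, Idle}.
States satisfying AX (A[wait1 ∨ crit1 U crit1]): {Wait, Crit, Idle}.

{Wait, Crit, Idle}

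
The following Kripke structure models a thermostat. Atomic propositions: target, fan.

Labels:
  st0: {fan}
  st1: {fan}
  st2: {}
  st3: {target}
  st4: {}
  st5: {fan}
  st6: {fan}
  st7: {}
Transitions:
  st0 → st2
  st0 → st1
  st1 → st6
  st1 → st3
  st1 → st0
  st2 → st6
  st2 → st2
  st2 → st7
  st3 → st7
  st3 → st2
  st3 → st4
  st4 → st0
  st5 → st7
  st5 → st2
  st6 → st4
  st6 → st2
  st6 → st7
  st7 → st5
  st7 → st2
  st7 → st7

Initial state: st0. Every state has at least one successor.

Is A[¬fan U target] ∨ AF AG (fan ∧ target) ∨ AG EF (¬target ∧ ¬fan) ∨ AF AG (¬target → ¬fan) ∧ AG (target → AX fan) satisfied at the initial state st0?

States satisfying ¬fan: {st2, st3, st4, st7}.
States satisfying target: {st3}.
States satisfying A[¬fan U target]: {st3}.
States satisfying AG (fan ∧ target): ∅.
States satisfying AF AG (fan ∧ target): ∅.
States satisfying EF (¬target ∧ ¬fan): {st0, st1, st2, st3, st4, st5, st6, st7}.
States satisfying AG EF (¬target ∧ ¬fan): {st0, st1, st2, st3, st4, st5, st6, st7}.
States satisfying AF AG (fan ∧ target) ∨ AG EF (¬target ∧ ¬fan): {st0, st1, st2, st3, st4, st5, st6, st7}.
States satisfying AG (¬target → ¬fan): ∅.
States satisfying AF AG (¬target → ¬fan): ∅.
States satisfying target → AX fan: {st0, st1, st2, st4, st5, st6, st7}.
States satisfying AG (target → AX fan): ∅.
States satisfying AF AG (¬target → ¬fan) ∧ AG (target → AX fan): ∅.
States satisfying A[¬fan U target] ∨ AF AG (fan ∧ target) ∨ AG EF (¬target ∧ ¬fan) ∨ AF AG (¬target → ¬fan) ∧ AG (target → AX fan): {st0, st1, st2, st3, st4, st5, st6, st7}.
st0 ∈ Sat(A[¬fan U target] ∨ AF AG (fan ∧ target) ∨ AG EF (¬target ∧ ¬fan) ∨ AF AG (¬target → ¬fan) ∧ AG (target → AX fan)).

Holds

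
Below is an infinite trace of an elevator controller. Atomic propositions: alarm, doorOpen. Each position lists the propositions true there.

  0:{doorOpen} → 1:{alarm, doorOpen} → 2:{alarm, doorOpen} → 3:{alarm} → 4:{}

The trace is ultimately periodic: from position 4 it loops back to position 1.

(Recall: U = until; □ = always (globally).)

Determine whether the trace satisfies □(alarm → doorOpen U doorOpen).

Does not hold

alarm → doorOpen U doorOpen must hold at every position from 0 onward. It fails at position 3, so □(alarm → doorOpen U doorOpen) is false.
Positions where alarm holds: 1, 2, 3.
Check doorOpen U doorOpen at each: 1→ok, 2→ok, 3→fails.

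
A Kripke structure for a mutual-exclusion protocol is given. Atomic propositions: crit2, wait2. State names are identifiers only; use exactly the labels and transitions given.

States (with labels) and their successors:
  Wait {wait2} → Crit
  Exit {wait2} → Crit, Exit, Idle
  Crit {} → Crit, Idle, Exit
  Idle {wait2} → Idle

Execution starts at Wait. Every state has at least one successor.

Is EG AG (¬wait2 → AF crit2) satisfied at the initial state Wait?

No

States satisfying AG (¬wait2 → AF crit2): {Idle}.
States satisfying EG AG (¬wait2 → AF crit2): {Idle}.
No suitable path/successor from Wait witnesses the formula.
Wait ∉ Sat(EG AG (¬wait2 → AF crit2)).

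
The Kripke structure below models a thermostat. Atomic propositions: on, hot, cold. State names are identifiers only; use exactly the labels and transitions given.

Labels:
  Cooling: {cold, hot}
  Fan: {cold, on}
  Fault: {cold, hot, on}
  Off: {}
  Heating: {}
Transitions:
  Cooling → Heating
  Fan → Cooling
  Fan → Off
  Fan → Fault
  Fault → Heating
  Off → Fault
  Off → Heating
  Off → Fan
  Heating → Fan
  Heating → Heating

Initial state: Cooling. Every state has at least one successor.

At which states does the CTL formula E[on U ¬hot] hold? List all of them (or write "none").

States satisfying on: {Fan, Fault}.
States satisfying ¬hot: {Fan, Off, Heating}.
States satisfying E[on U ¬hot]: {Fan, Fault, Off, Heating}.

{Fan, Fault, Off, Heating}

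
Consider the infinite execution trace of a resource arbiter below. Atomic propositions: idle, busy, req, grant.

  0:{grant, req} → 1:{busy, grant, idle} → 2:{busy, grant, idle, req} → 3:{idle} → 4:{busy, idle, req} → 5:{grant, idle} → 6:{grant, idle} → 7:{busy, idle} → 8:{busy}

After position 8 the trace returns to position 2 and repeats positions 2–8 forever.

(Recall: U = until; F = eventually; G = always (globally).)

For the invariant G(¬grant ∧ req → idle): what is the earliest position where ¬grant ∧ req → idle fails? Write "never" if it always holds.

¬grant ∧ req → idle holds at every position 0..8, and those are all the positions the trace ever visits, so the invariant G(¬grant ∧ req → idle) is never violated.

never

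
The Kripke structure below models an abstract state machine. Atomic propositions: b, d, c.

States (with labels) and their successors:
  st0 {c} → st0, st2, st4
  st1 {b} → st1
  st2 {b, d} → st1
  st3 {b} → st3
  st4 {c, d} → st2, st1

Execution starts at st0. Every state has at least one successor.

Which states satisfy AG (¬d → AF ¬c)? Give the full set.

States satisfying ¬d → AF ¬c: {st1, st2, st3, st4}.
States satisfying AG (¬d → AF ¬c): {st1, st2, st3, st4}.

{st1, st2, st3, st4}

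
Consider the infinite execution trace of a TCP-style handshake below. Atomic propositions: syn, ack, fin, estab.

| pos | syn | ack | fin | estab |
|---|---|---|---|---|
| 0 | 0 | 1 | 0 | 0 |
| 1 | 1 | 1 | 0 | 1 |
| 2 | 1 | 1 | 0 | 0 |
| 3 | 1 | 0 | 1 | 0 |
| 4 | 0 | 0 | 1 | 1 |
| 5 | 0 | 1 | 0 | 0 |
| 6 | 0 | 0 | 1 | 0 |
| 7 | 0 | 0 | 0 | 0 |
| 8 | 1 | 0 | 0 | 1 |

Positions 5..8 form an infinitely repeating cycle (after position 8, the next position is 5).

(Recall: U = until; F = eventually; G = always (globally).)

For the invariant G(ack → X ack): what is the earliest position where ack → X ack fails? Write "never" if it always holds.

2

Check ack → X ack at each position in order: 0 ✓, 1 ✓.
At position 2 the labels are {ack, syn} and the next position 3 has {fin, syn}, so ack → X ack is false there. This is the first violation.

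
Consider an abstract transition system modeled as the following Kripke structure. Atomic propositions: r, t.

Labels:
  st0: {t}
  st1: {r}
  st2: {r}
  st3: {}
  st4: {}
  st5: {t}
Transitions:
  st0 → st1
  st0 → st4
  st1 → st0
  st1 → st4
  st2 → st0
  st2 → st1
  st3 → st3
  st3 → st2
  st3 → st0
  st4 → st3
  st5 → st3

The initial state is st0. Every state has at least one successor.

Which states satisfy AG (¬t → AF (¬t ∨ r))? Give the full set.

States satisfying ¬t → AF (¬t ∨ r): {st0, st1, st2, st3, st4, st5}.
States satisfying AG (¬t → AF (¬t ∨ r)): {st0, st1, st2, st3, st4, st5}.

{st0, st1, st2, st3, st4, st5}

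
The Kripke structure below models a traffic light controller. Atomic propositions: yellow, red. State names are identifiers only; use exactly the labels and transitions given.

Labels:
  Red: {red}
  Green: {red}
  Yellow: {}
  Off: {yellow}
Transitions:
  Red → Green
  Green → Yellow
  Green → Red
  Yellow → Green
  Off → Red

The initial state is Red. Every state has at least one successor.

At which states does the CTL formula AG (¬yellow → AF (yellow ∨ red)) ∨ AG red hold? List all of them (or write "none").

States satisfying ¬yellow → AF (yellow ∨ red): {Red, Green, Yellow, Off}.
States satisfying AG (¬yellow → AF (yellow ∨ red)): {Red, Green, Yellow, Off}.
States satisfying red: {Red, Green}.
States satisfying AG red: ∅.
States satisfying AG (¬yellow → AF (yellow ∨ red)) ∨ AG red: {Red, Green, Yellow, Off}.

{Red, Green, Yellow, Off}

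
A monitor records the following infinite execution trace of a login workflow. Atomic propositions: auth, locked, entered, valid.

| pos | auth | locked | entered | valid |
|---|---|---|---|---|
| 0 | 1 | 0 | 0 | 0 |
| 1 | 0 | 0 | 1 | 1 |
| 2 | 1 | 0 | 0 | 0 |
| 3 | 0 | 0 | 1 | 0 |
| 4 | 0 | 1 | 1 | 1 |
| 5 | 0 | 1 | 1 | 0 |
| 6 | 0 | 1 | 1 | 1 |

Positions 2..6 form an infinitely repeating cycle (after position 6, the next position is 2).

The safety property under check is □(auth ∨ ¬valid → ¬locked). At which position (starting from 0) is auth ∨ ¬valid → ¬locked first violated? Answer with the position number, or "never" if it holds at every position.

Check auth ∨ ¬valid → ¬locked at each position in order: 0 ✓, 1 ✓, 2 ✓, 3 ✓, 4 ✓.
At position 5 the labels are {entered, locked}, so auth ∨ ¬valid → ¬locked is false there. This is the first violation.

5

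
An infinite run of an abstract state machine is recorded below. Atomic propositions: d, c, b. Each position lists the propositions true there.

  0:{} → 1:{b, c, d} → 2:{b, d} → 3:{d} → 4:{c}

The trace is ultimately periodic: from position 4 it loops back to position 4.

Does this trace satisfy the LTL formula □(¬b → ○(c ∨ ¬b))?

Yes

¬b → ○(c ∨ ¬b) holds at every position 0..4, and those are all positions ever visited, so □(¬b → ○(c ∨ ¬b)) holds.
Positions where ¬b holds: 0, 3, 4.
Check ○(c ∨ ¬b) at each: 0→ok, 3→ok, 4→ok.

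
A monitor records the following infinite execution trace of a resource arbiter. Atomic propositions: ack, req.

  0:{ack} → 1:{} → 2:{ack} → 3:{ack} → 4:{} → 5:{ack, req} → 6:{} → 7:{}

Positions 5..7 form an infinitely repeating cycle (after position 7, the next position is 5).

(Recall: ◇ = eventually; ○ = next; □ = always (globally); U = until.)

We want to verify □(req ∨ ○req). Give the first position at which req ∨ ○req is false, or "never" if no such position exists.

At position 0 the labels are {ack} and the next position 1 has {}, so req ∨ ○req is false there. This is the first violation.

0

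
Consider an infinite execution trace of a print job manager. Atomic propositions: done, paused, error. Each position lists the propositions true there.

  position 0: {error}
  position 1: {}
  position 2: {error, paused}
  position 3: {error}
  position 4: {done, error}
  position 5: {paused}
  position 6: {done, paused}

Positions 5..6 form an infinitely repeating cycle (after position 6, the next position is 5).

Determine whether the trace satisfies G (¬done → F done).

Satisfied

¬done → F done holds at every position 0..6, and those are all positions ever visited, so G (¬done → F done) holds.
Positions where ¬done holds: 0, 1, 2, 3, 5.
Check F done at each: 0→ok, 1→ok, 2→ok, 3→ok, 5→ok.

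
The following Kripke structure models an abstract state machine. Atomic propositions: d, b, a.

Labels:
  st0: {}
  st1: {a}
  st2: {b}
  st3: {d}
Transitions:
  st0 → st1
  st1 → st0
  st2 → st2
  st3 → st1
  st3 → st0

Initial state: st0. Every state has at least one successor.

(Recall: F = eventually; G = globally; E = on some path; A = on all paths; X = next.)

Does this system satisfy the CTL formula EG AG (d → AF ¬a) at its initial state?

States satisfying AG (d → AF ¬a): {st0, st1, st2, st3}.
States satisfying EG AG (d → AF ¬a): {st0, st1, st2, st3}.
st0 ∈ Sat(EG AG (d → AF ¬a)).

Satisfied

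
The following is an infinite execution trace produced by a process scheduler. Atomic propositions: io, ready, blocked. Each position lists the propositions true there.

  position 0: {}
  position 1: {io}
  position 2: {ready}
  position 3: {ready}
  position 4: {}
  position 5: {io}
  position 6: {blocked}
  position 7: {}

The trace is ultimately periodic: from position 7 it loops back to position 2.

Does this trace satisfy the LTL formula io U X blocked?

Walking from position 0: at position 0, X blocked has not yet held and io fails, so io U X blocked is false.

No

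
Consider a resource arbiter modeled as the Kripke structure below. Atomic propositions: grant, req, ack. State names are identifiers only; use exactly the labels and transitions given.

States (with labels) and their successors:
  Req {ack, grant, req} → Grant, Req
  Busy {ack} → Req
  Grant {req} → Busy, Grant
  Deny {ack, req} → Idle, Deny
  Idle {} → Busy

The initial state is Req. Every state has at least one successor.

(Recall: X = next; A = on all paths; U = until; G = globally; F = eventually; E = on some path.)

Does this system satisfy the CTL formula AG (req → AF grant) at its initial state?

Does not hold

States satisfying req → AF grant: {Req, Busy, Idle}.
States satisfying AG (req → AF grant): ∅.
Grant is reachable from Req and violates req → AF grant, so AG fails at Req.
Req ∉ Sat(AG (req → AF grant)).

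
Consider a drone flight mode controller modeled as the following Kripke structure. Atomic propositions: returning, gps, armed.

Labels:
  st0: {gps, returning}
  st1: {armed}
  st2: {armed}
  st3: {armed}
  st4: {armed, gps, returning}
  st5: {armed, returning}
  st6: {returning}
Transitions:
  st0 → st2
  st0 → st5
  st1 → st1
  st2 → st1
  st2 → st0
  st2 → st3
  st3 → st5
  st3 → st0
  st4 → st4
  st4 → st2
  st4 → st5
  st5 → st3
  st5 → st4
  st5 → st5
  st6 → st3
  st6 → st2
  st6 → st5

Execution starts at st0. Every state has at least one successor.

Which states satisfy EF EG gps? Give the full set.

{st0, st2, st3, st4, st5, st6}

States satisfying EG gps: {st4}.
States satisfying EF EG gps: {st0, st2, st3, st4, st5, st6}.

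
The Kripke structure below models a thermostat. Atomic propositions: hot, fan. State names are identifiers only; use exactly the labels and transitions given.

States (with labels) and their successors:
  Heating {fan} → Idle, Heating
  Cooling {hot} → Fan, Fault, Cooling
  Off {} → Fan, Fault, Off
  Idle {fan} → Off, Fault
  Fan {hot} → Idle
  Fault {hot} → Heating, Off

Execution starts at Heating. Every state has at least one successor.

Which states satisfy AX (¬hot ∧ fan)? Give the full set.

States satisfying ¬hot ∧ fan: {Heating, Idle}.
States satisfying AX (¬hot ∧ fan): {Heating, Fan}.

{Heating, Fan}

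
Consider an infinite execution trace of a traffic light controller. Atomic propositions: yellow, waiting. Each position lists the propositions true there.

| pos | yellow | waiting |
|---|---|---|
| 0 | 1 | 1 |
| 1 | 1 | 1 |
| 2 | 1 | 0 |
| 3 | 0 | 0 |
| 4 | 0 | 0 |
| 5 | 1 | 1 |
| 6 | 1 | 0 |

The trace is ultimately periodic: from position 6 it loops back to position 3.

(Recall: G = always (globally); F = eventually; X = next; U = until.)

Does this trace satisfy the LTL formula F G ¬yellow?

Does not hold

G ¬yellow is false at every position 0..6, so it never becomes true and F G ¬yellow fails.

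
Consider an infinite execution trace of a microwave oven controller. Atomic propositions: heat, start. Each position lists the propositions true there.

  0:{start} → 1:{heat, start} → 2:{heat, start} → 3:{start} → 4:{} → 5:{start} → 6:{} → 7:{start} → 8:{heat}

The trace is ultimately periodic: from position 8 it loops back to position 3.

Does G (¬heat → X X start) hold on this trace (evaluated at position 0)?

Violated

¬heat → X X start must hold at every position from 0 onward. It fails at position 4, so G (¬heat → X X start) is false.
Positions where ¬heat holds: 0, 3, 4, 5, 6, 7.
Check X X start at each: 0→ok, 3→ok, 4→fails, 5→ok, 6→fails, 7→ok.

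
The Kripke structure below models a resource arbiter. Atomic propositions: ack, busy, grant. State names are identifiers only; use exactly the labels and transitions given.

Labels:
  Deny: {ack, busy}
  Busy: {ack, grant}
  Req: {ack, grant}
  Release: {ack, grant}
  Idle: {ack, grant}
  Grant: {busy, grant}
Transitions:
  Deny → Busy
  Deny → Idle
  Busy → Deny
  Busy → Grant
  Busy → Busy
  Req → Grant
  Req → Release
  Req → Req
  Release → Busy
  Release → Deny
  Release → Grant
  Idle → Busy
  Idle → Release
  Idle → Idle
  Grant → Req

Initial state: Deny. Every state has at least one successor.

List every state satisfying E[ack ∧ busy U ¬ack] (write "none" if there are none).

{Grant}

States satisfying ack ∧ busy: {Deny}.
States satisfying ¬ack: {Grant}.
States satisfying E[ack ∧ busy U ¬ack]: {Grant}.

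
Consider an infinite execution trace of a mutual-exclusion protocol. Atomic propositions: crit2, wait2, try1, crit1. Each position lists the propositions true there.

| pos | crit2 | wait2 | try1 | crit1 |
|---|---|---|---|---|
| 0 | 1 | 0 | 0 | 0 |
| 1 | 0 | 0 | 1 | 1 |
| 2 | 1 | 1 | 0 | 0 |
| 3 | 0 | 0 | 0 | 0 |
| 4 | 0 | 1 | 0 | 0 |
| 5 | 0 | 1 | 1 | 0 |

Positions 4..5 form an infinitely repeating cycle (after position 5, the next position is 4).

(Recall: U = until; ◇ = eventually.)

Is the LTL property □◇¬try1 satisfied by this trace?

◇¬try1 holds at every position 0..5, and those are all positions ever visited, so □◇¬try1 holds.

Holds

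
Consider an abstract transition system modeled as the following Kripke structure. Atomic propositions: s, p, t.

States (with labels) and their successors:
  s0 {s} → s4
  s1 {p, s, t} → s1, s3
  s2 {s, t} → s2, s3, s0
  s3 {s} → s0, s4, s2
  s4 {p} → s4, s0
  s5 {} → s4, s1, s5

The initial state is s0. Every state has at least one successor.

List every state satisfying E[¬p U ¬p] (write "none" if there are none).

{s0, s2, s3, s5}

States satisfying ¬p: {s0, s2, s3, s5}.
States satisfying E[¬p U ¬p]: {s0, s2, s3, s5}.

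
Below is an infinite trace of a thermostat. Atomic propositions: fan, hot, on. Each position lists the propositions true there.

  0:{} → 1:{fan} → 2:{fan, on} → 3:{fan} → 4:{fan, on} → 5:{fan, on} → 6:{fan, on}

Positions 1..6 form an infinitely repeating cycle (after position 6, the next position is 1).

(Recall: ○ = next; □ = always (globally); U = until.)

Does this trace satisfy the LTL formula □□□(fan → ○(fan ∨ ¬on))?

□□(fan → ○(fan ∨ ¬on)) holds at every position 0..6, and those are all positions ever visited, so □□□(fan → ○(fan ∨ ¬on)) holds.

Yes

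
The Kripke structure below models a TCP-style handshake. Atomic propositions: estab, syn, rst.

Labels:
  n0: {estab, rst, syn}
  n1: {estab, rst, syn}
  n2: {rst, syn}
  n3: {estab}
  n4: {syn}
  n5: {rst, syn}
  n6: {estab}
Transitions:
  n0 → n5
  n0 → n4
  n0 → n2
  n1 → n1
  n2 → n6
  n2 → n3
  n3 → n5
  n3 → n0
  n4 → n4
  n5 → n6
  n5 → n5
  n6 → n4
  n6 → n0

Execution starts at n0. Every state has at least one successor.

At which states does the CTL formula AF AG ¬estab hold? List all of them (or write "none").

{n4}

States satisfying AG ¬estab: {n4}.
States satisfying AF AG ¬estab: {n4}.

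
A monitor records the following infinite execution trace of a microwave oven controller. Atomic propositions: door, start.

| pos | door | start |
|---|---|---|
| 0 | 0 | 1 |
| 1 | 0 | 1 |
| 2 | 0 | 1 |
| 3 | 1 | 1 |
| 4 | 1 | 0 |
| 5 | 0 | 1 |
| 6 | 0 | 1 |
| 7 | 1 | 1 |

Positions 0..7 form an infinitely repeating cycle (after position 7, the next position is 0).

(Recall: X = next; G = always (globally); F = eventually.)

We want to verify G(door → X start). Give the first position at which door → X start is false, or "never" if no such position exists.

3

Check door → X start at each position in order: 0 ✓, 1 ✓, 2 ✓.
At position 3 the labels are {door, start} and the next position 4 has {door}, so door → X start is false there. This is the first violation.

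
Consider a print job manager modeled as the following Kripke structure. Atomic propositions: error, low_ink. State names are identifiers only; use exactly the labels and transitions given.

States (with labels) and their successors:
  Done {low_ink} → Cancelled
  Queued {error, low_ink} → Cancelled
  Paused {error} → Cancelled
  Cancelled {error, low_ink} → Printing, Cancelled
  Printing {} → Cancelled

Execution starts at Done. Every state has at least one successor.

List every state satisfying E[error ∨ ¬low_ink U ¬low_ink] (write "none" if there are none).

States satisfying error ∨ ¬low_ink: {Queued, Paused, Cancelled, Printing}.
States satisfying ¬low_ink: {Paused, Printing}.
States satisfying E[error ∨ ¬low_ink U ¬low_ink]: {Queued, Paused, Cancelled, Printing}.

{Queued, Paused, Cancelled, Printing}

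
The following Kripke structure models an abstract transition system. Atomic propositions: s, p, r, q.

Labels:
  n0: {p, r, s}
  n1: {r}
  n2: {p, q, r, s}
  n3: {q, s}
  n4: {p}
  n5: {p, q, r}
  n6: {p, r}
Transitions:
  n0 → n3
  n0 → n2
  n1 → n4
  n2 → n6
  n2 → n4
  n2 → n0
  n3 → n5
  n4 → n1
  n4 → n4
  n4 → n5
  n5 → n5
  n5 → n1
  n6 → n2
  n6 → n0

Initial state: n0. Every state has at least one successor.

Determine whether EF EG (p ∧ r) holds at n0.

States satisfying EG (p ∧ r): {n0, n2, n5, n6}.
States satisfying EF EG (p ∧ r): {n0, n1, n2, n3, n4, n5, n6}.
Some path from n0 reaches a state where EG (p ∧ r) holds.
n0 ∈ Sat(EF EG (p ∧ r)).

Holds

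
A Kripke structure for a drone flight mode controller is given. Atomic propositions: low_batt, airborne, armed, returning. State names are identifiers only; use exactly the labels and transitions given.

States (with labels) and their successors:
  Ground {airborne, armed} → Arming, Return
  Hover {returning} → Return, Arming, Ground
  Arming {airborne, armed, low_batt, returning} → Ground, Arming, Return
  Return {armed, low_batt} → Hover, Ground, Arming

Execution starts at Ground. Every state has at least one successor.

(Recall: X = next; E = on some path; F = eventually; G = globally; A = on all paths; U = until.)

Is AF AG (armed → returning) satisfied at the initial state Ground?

States satisfying AG (armed → returning): ∅.
States satisfying AF AG (armed → returning): ∅.
There is a path from Ground along which AG (armed → returning) never holds.
Ground ∉ Sat(AF AG (armed → returning)).

Does not hold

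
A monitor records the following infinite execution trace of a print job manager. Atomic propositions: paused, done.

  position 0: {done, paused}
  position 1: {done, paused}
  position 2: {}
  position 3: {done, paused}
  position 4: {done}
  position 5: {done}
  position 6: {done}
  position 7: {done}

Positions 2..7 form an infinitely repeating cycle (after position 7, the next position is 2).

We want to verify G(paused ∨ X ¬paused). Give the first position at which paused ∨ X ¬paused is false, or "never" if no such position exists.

2

Check paused ∨ X ¬paused at each position in order: 0 ✓, 1 ✓.
At position 2 the labels are {} and the next position 3 has {done, paused}, so paused ∨ X ¬paused is false there. This is the first violation.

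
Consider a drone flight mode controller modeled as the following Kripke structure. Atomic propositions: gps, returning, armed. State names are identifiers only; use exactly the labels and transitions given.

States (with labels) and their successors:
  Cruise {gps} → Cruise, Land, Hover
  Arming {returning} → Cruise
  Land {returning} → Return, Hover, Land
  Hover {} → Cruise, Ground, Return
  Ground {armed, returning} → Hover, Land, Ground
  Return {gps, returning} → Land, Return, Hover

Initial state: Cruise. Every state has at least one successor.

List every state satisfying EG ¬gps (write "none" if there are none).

{Land, Hover, Ground}

States satisfying ¬gps: {Arming, Land, Hover, Ground}.
States satisfying EG ¬gps: {Land, Hover, Ground}.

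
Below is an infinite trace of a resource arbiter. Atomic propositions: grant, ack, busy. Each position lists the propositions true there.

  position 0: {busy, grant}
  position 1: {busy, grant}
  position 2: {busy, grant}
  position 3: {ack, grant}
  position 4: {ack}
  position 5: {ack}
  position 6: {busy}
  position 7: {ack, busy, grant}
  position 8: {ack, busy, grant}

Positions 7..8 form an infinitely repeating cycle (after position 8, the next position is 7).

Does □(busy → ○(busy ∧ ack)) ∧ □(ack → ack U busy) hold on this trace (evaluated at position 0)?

No

busy → ○(busy ∧ ack) must hold at every position from 0 onward. It fails at position 0, so □(busy → ○(busy ∧ ack)) is false.
Positions where busy holds: 0, 1, 2, 6, 7, 8.
Check ○(busy ∧ ack) at each: 0→fails, 1→fails, 2→fails, 6→ok, 7→ok, 8→ok.
ack → ack U busy holds at every position 0..8, and those are all positions ever visited, so □(ack → ack U busy) holds.
Positions where ack holds: 3, 4, 5, 7, 8.
Check ack U busy at each: 3→ok, 4→ok, 5→ok, 7→ok, 8→ok.
At position 0: □(busy → ○(busy ∧ ack)) is false; □(ack → ack U busy) is true; so □(busy → ○(busy ∧ ack)) ∧ □(ack → ack U busy) is false.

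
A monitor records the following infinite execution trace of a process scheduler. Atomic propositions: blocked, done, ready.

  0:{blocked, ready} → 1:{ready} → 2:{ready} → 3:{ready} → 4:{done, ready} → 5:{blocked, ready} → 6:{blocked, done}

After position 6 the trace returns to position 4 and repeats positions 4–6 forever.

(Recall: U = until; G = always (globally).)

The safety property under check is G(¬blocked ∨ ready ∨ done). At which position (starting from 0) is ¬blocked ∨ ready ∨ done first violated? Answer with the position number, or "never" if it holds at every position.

never

¬blocked ∨ ready ∨ done holds at every position 0..6, and those are all the positions the trace ever visits, so the invariant G(¬blocked ∨ ready ∨ done) is never violated.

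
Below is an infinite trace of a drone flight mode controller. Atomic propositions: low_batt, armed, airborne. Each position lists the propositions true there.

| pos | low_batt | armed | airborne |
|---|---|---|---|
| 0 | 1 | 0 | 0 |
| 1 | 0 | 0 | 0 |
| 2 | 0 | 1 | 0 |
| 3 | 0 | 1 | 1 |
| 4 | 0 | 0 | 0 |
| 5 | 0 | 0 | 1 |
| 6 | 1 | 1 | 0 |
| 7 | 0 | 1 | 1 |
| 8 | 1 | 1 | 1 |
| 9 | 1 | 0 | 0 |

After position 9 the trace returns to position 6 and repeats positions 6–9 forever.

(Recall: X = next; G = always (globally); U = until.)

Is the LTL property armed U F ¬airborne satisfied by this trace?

Yes

Walking from position 0: F ¬airborne first holds at position 0, and armed holds at every earlier position along the way, so armed U F ¬airborne holds.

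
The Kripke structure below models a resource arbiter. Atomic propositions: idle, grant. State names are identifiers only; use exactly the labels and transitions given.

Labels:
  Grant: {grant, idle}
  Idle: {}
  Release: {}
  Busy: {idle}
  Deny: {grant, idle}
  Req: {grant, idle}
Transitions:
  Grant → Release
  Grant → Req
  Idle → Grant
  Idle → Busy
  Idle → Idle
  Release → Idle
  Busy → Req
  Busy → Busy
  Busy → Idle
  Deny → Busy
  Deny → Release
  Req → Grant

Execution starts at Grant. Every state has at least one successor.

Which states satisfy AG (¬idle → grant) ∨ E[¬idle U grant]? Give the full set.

States satisfying ¬idle → grant: {Grant, Busy, Deny, Req}.
States satisfying AG (¬idle → grant): ∅.
States satisfying ¬idle: {Idle, Release}.
States satisfying grant: {Grant, Deny, Req}.
States satisfying E[¬idle U grant]: {Grant, Idle, Release, Deny, Req}.
States satisfying AG (¬idle → grant) ∨ E[¬idle U grant]: {Grant, Idle, Release, Deny, Req}.

{Grant, Idle, Release, Deny, Req}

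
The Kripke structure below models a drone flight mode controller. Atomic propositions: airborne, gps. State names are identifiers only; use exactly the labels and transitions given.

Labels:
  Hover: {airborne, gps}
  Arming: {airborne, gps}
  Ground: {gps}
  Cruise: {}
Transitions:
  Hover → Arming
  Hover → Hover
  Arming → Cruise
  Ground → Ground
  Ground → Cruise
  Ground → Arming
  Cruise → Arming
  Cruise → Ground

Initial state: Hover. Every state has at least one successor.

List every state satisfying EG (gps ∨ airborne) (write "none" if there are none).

States satisfying gps ∨ airborne: {Hover, Arming, Ground}.
States satisfying EG (gps ∨ airborne): {Hover, Ground}.

{Hover, Ground}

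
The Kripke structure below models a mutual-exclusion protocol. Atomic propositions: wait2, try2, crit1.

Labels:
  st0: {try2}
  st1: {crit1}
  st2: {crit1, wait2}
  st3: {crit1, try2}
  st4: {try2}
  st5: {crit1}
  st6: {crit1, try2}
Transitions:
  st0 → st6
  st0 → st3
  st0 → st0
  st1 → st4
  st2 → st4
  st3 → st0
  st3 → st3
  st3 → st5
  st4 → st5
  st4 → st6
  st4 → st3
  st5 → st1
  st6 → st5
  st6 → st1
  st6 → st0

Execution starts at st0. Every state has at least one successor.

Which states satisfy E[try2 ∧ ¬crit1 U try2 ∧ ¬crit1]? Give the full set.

{st0, st4}

States satisfying try2 ∧ ¬crit1: {st0, st4}.
States satisfying E[try2 ∧ ¬crit1 U try2 ∧ ¬crit1]: {st0, st4}.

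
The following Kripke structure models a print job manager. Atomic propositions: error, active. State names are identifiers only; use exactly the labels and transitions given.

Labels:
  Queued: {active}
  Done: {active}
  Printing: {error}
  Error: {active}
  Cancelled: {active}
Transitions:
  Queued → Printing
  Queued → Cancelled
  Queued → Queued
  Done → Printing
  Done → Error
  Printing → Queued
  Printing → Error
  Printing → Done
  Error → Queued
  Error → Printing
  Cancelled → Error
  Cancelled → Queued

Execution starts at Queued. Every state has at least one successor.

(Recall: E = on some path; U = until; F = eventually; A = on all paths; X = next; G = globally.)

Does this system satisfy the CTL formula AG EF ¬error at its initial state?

Satisfied

States satisfying EF ¬error: {Queued, Done, Printing, Error, Cancelled}.
States satisfying AG EF ¬error: {Queued, Done, Printing, Error, Cancelled}.
Every state reachable from Queued satisfies EF ¬error.
Queued ∈ Sat(AG EF ¬error).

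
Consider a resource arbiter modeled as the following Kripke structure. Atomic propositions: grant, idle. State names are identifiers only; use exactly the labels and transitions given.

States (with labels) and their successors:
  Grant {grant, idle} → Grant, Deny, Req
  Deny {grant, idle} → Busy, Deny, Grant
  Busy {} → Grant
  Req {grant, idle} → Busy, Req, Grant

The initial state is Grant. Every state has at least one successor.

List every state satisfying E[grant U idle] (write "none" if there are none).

{Grant, Deny, Req}

States satisfying grant: {Grant, Deny, Req}.
States satisfying idle: {Grant, Deny, Req}.
States satisfying E[grant U idle]: {Grant, Deny, Req}.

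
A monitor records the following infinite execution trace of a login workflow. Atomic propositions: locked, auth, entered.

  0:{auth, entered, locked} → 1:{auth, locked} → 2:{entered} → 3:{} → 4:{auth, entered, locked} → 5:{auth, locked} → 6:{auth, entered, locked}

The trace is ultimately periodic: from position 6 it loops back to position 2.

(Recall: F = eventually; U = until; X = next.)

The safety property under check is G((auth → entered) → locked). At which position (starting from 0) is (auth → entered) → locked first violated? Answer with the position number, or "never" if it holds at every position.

2

Check (auth → entered) → locked at each position in order: 0 ✓, 1 ✓.
At position 2 the labels are {entered}, so (auth → entered) → locked is false there. This is the first violation.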